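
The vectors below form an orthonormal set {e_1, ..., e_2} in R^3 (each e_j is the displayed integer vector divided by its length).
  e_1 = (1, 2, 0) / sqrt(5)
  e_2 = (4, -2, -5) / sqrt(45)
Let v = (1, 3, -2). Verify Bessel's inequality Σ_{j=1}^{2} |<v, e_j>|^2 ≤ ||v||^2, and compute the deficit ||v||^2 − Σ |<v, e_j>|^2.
Σ |<v, e_j>|^2 = 101/9; ||v||^2 = 14; deficit = 25/9

Write each e_j = u_j / sqrt(<u_j, u_j>) where u_j is the displayed integer vector. Then <v, e_j> = <v, u_j> / sqrt(<u_j, u_j>), so |<v, e_j>|^2 = <v, u_j>^2 / <u_j, u_j>.
Coefficients: <v, e_1> = 7/sqrt(5), <v, e_2> = 8/sqrt(45).
Square and sum: Σ |<v, e_j>|^2 = 101/9.
Compute ||v||^2 = v·v = 14.
Deficit = 14 − 101/9 = 25/9 ≥ 0, confirming Bessel's inequality. (The deficit equals ||v − Σ <v,e_j> e_j||^2, the squared distance from v to span{e_j}.)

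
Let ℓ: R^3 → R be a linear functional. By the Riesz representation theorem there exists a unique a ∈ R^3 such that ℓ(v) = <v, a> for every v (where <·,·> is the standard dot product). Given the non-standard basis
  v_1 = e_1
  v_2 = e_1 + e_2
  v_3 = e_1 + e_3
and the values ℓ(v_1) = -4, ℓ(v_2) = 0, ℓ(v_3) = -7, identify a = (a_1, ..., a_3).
a = (-4, 4, -3)

Write a = (a_1, ..., a_3) in the standard basis. For each basis vector v_i, ℓ(v_i) = <v_i, a> is a linear equation in the a_j's. Collect the n equations into a matrix system V a = ℓ, where row i of V is v_i (expressed in the standard basis). Since V is invertible (lower-triangular with 1s on the diagonal, up to permutation), solve by back-substitution:
  V =
[[1, 0, 0],
 [1, 1, 0],
 [1, 0, 1]]
  V a = (-4, 0, -7)
Solving gives a = (-4, 4, -3).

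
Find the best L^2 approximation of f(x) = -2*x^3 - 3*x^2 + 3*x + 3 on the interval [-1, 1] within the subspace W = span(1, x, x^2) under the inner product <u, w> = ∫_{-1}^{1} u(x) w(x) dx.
g(x) = -3*x^2 + 9*x/5 + 3

The best approximation g ∈ W is the orthogonal projection of f onto W. Writing g = a_0 + a_1 x + a_2 x^2, the coefficients solve the normal equations G · a = b where
  G_{ij} = <φ_i, φ_j> and b_i = <f, φ_i>, with φ_0 = 1, φ_1 = x, φ_2 = x^2.
G =
  [2, 0, 2/3]
  [0, 2/3, 0]
  [2/3, 0, 2/5],
b = (4, 6/5, 4/5).
Solving gives a_0 = 3, a_1 = 9/5, a_2 = -3, so
  g(x) = -3*x^2 + 9*x/5 + 3.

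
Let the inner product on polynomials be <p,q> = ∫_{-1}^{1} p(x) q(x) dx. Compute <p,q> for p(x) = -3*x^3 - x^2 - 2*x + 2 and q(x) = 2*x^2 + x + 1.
<p,q> = 8/3

Expand the product: p(x)·q(x) = -6*x^5 - 5*x^4 - 8*x^3 + x^2 + 2.
∫_{-1}^{1} of each monomial x^k gives [2/(k+1) if k even, 0 if k odd]. Integrating term-by-term (or equivalently evaluating the antiderivative F(x) = -x^6 - x^5 - 2*x^4 + x^3/3 + 2*x at the endpoints):
  F(1) − F(−1) = -5/3 − (-13/3) = 8/3.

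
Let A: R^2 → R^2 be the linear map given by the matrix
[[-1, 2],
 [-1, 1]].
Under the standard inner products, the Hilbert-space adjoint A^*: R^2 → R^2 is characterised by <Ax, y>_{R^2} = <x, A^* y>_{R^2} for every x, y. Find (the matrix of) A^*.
A^* = A^T =
[[-1, -1],
 [2, 1]]

For real matrices with standard dot products, the defining identity <Ax, y> = <x, A^* y> gives (Ax)^T y = x^T (A^*) y, i.e. x^T A^T y = x^T (A^*) y. Since this holds for all x, y, we must have A^* = A^T. Therefore
A^* =
[[-1, -1],
 [2, 1]].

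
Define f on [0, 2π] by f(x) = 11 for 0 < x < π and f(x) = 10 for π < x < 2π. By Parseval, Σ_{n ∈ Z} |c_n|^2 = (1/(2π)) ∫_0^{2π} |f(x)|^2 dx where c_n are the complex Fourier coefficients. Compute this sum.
Σ |c_n|^2 = 221/2

Parseval equates the L^2 energy of f (normalised by 1/(2π)) with the ℓ^2 sum of its Fourier coefficients: (1/(2π)) ∫_0^{2π} |f|^2 = Σ |c_n|^2.
Compute the left side: (1/(2π)) [∫_0^π 11^2 dx + ∫_π^{2π} 10^2 dx] = (1/(2π)) · (121π + 100π) = (121 + 100)/2 = 221/2.
So Σ_{n ∈ Z} |c_n|^2 = 221/2.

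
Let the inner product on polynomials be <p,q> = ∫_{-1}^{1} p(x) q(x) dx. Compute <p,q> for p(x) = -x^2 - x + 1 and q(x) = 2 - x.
<p,q> = 10/3

Expand the product: p(x)·q(x) = x^3 - x^2 - 3*x + 2.
∫_{-1}^{1} of each monomial x^k gives [2/(k+1) if k even, 0 if k odd]. Integrating term-by-term (or equivalently evaluating the antiderivative F(x) = x^4/4 - x^3/3 - 3*x^2/2 + 2*x at the endpoints):
  F(1) − F(−1) = 5/12 − (-35/12) = 10/3.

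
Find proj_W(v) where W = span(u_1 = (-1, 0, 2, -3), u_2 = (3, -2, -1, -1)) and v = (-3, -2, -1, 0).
proj_W(v) = (-169/206, 54/103, 34/103, 33/206)

Set up U = [u_1 | ... | u_2] ∈ R^(4×2). The projector onto W = col(U) is P = U (U^T U)^(-1) U^T.
Compute U^T U =
  [14, -2]
  [-2, 15],
and U^T v = (1, -4).
Solve U^T U · c = U^T v for the coefficients: c = (7/206, -27/103). The projection is proj_W(v) = U c.
Check: (v - proj_W(v)) · u_1 = 0  (should be 0).
Check: (v - proj_W(v)) · u_2 = 0  (should be 0).
Result: proj_W(v) = (-169/206, 54/103, 34/103, 33/206).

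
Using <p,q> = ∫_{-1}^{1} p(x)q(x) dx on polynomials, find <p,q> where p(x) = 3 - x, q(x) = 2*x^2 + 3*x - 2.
<p,q> = -10

Expand the product: p(x)·q(x) = -2*x^3 + 3*x^2 + 11*x - 6.
∫_{-1}^{1} of each monomial x^k gives [2/(k+1) if k even, 0 if k odd]. Integrating term-by-term (or equivalently evaluating the antiderivative F(x) = -x^4/2 + x^3 + 11*x^2/2 - 6*x at the endpoints):
  F(1) − F(−1) = 0 − (10) = -10.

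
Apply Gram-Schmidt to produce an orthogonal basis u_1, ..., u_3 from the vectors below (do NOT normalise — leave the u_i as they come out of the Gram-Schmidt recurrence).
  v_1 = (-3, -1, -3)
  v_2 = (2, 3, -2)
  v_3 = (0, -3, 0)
Orthogonal basis:
  u_1 = (-3, -1, -3)
  u_2 = (29/19, 54/19, -47/19)
  u_3 = (198/157, -216/157, -126/157)

Apply the Gram-Schmidt recurrence
  u_1 = v_1
  u_i = v_i − Σ_{j<i} ((v_i · u_j) / (u_j · u_j)) · u_j.

Step by step this gives:
  u_1 = (-3, -1, -3)
  u_2 = (29/19, 54/19, -47/19)
  u_3 = (198/157, -216/157, -126/157)

Orthogonality check:
  u_2 · u_1 = 0 (should be 0)
  u_3 · u_1 = 0 (should be 0)
  u_3 · u_2 = 0 (should be 0)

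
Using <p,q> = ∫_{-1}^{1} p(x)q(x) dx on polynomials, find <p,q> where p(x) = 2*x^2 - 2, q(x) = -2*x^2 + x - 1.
<p,q> = 56/15

Expand the product: p(x)·q(x) = -4*x^4 + 2*x^3 + 2*x^2 - 2*x + 2.
∫_{-1}^{1} of each monomial x^k gives [2/(k+1) if k even, 0 if k odd]. Integrating term-by-term (or equivalently evaluating the antiderivative F(x) = -4*x^5/5 + x^4/2 + 2*x^3/3 - x^2 + 2*x at the endpoints):
  F(1) − F(−1) = 41/30 − (-71/30) = 56/15.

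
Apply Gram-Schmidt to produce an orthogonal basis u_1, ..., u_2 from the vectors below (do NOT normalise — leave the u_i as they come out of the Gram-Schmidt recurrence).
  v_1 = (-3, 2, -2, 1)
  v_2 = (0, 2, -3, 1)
Orthogonal basis:
  u_1 = (-3, 2, -2, 1)
  u_2 = (11/6, 7/9, -16/9, 7/18)

Apply the Gram-Schmidt recurrence
  u_1 = v_1
  u_i = v_i − Σ_{j<i} ((v_i · u_j) / (u_j · u_j)) · u_j.

Step by step this gives:
  u_1 = (-3, 2, -2, 1)
  u_2 = (11/6, 7/9, -16/9, 7/18)

Orthogonality check:
  u_2 · u_1 = 0 (should be 0)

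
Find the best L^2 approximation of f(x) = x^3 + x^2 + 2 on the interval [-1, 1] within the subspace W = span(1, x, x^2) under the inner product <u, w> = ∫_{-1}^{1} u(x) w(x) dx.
g(x) = x^2 + 3*x/5 + 2

The best approximation g ∈ W is the orthogonal projection of f onto W. Writing g = a_0 + a_1 x + a_2 x^2, the coefficients solve the normal equations G · a = b where
  G_{ij} = <φ_i, φ_j> and b_i = <f, φ_i>, with φ_0 = 1, φ_1 = x, φ_2 = x^2.
G =
  [2, 0, 2/3]
  [0, 2/3, 0]
  [2/3, 0, 2/5],
b = (14/3, 2/5, 26/15).
Solving gives a_0 = 2, a_1 = 3/5, a_2 = 1, so
  g(x) = x^2 + 3*x/5 + 2.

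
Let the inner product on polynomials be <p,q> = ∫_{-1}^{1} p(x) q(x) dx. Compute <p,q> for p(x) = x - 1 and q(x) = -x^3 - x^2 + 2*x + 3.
<p,q> = -22/5

Expand the product: p(x)·q(x) = -x^4 + 3*x^2 + x - 3.
∫_{-1}^{1} of each monomial x^k gives [2/(k+1) if k even, 0 if k odd]. Integrating term-by-term (or equivalently evaluating the antiderivative F(x) = -x^5/5 + x^3 + x^2/2 - 3*x at the endpoints):
  F(1) − F(−1) = -17/10 − (27/10) = -22/5.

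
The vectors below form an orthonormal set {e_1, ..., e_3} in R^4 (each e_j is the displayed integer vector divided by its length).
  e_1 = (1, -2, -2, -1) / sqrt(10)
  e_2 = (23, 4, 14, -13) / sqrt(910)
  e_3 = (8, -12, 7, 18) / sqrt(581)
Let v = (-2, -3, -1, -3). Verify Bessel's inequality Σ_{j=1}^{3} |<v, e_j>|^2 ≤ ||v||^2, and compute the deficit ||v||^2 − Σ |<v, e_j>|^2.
Σ |<v, e_j>|^2 = 13153/1079; ||v||^2 = 23; deficit = 11664/1079

Write each e_j = u_j / sqrt(<u_j, u_j>) where u_j is the displayed integer vector. Then <v, e_j> = <v, u_j> / sqrt(<u_j, u_j>), so |<v, e_j>|^2 = <v, u_j>^2 / <u_j, u_j>.
Coefficients: <v, e_1> = 9/sqrt(10), <v, e_2> = -33/sqrt(910), <v, e_3> = -41/sqrt(581).
Square and sum: Σ |<v, e_j>|^2 = 13153/1079.
Compute ||v||^2 = v·v = 23.
Deficit = 23 − 13153/1079 = 11664/1079 ≥ 0, confirming Bessel's inequality. (The deficit equals ||v − Σ <v,e_j> e_j||^2, the squared distance from v to span{e_j}.)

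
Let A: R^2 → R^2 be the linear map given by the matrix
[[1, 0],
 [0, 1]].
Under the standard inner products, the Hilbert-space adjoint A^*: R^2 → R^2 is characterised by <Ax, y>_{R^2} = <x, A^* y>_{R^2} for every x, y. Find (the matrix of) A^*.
A^* = A^T =
[[1, 0],
 [0, 1]]

For real matrices with standard dot products, the defining identity <Ax, y> = <x, A^* y> gives (Ax)^T y = x^T (A^*) y, i.e. x^T A^T y = x^T (A^*) y. Since this holds for all x, y, we must have A^* = A^T. Therefore
A^* =
[[1, 0],
 [0, 1]].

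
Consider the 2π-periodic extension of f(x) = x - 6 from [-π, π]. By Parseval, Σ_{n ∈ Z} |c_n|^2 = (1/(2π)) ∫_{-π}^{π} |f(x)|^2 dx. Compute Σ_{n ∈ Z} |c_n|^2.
Σ |c_n|^2 = π^2/3 + 36

Expand and integrate term by term over [-π, π]:
  ∫ (x)^2 dx = 1·(2π^3/3); ∫ 2·1·(-6)·x dx = 0 (odd integrand); ∫ (-6)^2 dx = 36·2π.
So (1/(2π)) ∫_{-π}^{π} (x - 6)^2 dx = 1π^2/3 + 36 = π^2/3 + 36.
Parseval ⇒ Σ |c_n|^2 = π^2/3 + 36.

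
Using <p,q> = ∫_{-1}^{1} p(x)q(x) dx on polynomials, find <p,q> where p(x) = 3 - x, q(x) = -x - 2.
<p,q> = -34/3

Expand the product: p(x)·q(x) = x^2 - x - 6.
∫_{-1}^{1} of each monomial x^k gives [2/(k+1) if k even, 0 if k odd]. Integrating term-by-term (or equivalently evaluating the antiderivative F(x) = x^3/3 - x^2/2 - 6*x at the endpoints):
  F(1) − F(−1) = -37/6 − (31/6) = -34/3.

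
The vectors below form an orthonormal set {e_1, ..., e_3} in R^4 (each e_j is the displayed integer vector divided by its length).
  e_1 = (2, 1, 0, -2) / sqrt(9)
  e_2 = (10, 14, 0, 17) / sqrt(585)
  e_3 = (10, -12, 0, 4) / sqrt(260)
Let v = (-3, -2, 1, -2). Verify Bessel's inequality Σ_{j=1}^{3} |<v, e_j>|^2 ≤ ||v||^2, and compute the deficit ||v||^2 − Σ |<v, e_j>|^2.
Σ |<v, e_j>|^2 = 17; ||v||^2 = 18; deficit = 1

Write each e_j = u_j / sqrt(<u_j, u_j>) where u_j is the displayed integer vector. Then <v, e_j> = <v, u_j> / sqrt(<u_j, u_j>), so |<v, e_j>|^2 = <v, u_j>^2 / <u_j, u_j>.
Coefficients: <v, e_1> = -4/sqrt(9), <v, e_2> = -92/sqrt(585), <v, e_3> = -14/sqrt(260).
Square and sum: Σ |<v, e_j>|^2 = 17.
Compute ||v||^2 = v·v = 18.
Deficit = 18 − 17 = 1 ≥ 0, confirming Bessel's inequality. (The deficit equals ||v − Σ <v,e_j> e_j||^2, the squared distance from v to span{e_j}.)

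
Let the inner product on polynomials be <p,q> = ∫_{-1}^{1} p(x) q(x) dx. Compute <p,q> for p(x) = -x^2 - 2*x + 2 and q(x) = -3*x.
<p,q> = 4

Expand the product: p(x)·q(x) = 3*x^3 + 6*x^2 - 6*x.
∫_{-1}^{1} of each monomial x^k gives [2/(k+1) if k even, 0 if k odd]. Integrating term-by-term (or equivalently evaluating the antiderivative F(x) = 3*x^4/4 + 2*x^3 - 3*x^2 at the endpoints):
  F(1) − F(−1) = -1/4 − (-17/4) = 4.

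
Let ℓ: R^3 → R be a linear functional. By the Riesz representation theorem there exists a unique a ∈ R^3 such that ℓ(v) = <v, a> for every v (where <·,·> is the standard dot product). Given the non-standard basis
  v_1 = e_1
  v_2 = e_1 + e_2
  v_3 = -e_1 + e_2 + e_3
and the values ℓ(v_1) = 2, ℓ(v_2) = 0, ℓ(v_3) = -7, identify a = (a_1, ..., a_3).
a = (2, -2, -3)

Write a = (a_1, ..., a_3) in the standard basis. For each basis vector v_i, ℓ(v_i) = <v_i, a> is a linear equation in the a_j's. Collect the n equations into a matrix system V a = ℓ, where row i of V is v_i (expressed in the standard basis). Since V is invertible (lower-triangular with 1s on the diagonal, up to permutation), solve by back-substitution:
  V =
[[1, 0, 0],
 [1, 1, 0],
 [-1, 1, 1]]
  V a = (2, 0, -7)
Solving gives a = (2, -2, -3).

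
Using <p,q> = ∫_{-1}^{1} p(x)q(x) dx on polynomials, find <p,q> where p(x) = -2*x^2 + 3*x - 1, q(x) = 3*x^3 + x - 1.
<p,q> = 134/15

Expand the product: p(x)·q(x) = -6*x^5 + 9*x^4 - 5*x^3 + 5*x^2 - 4*x + 1.
∫_{-1}^{1} of each monomial x^k gives [2/(k+1) if k even, 0 if k odd]. Integrating term-by-term (or equivalently evaluating the antiderivative F(x) = -x^6 + 9*x^5/5 - 5*x^4/4 + 5*x^3/3 - 2*x^2 + x at the endpoints):
  F(1) − F(−1) = 13/60 − (-523/60) = 134/15.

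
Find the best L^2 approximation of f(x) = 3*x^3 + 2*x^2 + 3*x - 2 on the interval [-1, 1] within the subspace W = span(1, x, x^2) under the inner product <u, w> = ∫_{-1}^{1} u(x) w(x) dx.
g(x) = 2*x^2 + 24*x/5 - 2

The best approximation g ∈ W is the orthogonal projection of f onto W. Writing g = a_0 + a_1 x + a_2 x^2, the coefficients solve the normal equations G · a = b where
  G_{ij} = <φ_i, φ_j> and b_i = <f, φ_i>, with φ_0 = 1, φ_1 = x, φ_2 = x^2.
G =
  [2, 0, 2/3]
  [0, 2/3, 0]
  [2/3, 0, 2/5],
b = (-8/3, 16/5, -8/15).
Solving gives a_0 = -2, a_1 = 24/5, a_2 = 2, so
  g(x) = 2*x^2 + 24*x/5 - 2.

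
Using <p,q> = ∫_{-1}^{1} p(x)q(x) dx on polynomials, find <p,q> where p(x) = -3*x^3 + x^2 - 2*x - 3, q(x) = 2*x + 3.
<p,q> = -316/15

Expand the product: p(x)·q(x) = -6*x^4 - 7*x^3 - x^2 - 12*x - 9.
∫_{-1}^{1} of each monomial x^k gives [2/(k+1) if k even, 0 if k odd]. Integrating term-by-term (or equivalently evaluating the antiderivative F(x) = -6*x^5/5 - 7*x^4/4 - x^3/3 - 6*x^2 - 9*x at the endpoints):
  F(1) − F(−1) = -1097/60 − (167/60) = -316/15.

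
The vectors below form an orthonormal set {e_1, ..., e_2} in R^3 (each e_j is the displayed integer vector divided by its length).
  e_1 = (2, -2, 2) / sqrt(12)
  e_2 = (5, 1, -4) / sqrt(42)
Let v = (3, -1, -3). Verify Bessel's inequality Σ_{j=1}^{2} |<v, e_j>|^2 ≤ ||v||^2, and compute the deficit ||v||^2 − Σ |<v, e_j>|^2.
Σ |<v, e_j>|^2 = 115/7; ||v||^2 = 19; deficit = 18/7

Write each e_j = u_j / sqrt(<u_j, u_j>) where u_j is the displayed integer vector. Then <v, e_j> = <v, u_j> / sqrt(<u_j, u_j>), so |<v, e_j>|^2 = <v, u_j>^2 / <u_j, u_j>.
Coefficients: <v, e_1> = 2/sqrt(12), <v, e_2> = 26/sqrt(42).
Square and sum: Σ |<v, e_j>|^2 = 115/7.
Compute ||v||^2 = v·v = 19.
Deficit = 19 − 115/7 = 18/7 ≥ 0, confirming Bessel's inequality. (The deficit equals ||v − Σ <v,e_j> e_j||^2, the squared distance from v to span{e_j}.)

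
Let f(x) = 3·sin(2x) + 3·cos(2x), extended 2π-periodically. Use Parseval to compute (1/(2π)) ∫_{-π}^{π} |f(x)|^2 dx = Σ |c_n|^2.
Σ |c_n|^2 = 9

Expand |f|^2 and use orthogonality of {sin(nx), cos(mx)} on [-π, π]:
  ∫_{-π}^{π} sin(nx)^2 dx = π, ∫ cos(mx)^2 dx = π, and cross terms integrate to 0.
So ∫_{-π}^{π} f(x)^2 dx = 3^2 · π + 3^2 · π = (9 + 9)π.
Divide by 2π: (9 + 9)/2 = 9.
By Parseval, this equals Σ |c_n|^2.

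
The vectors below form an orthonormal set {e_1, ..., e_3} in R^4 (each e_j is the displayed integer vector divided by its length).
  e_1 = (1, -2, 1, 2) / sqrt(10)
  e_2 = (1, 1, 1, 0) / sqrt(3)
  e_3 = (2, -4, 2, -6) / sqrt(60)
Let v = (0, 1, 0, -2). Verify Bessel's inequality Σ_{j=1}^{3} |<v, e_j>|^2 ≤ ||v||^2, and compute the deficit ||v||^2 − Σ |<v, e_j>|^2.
Σ |<v, e_j>|^2 = 5; ||v||^2 = 5; deficit = 0

Write each e_j = u_j / sqrt(<u_j, u_j>) where u_j is the displayed integer vector. Then <v, e_j> = <v, u_j> / sqrt(<u_j, u_j>), so |<v, e_j>|^2 = <v, u_j>^2 / <u_j, u_j>.
Coefficients: <v, e_1> = -6/sqrt(10), <v, e_2> = 1/sqrt(3), <v, e_3> = 8/sqrt(60).
Square and sum: Σ |<v, e_j>|^2 = 5.
Compute ||v||^2 = v·v = 5.
Deficit = 5 − 5 = 0 ≥ 0, confirming Bessel's inequality. (The deficit equals ||v − Σ <v,e_j> e_j||^2, the squared distance from v to span{e_j}.)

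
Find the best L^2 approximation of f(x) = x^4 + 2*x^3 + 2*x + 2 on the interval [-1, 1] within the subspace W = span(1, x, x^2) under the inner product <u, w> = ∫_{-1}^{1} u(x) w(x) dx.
g(x) = 6*x^2/7 + 16*x/5 + 67/35

The best approximation g ∈ W is the orthogonal projection of f onto W. Writing g = a_0 + a_1 x + a_2 x^2, the coefficients solve the normal equations G · a = b where
  G_{ij} = <φ_i, φ_j> and b_i = <f, φ_i>, with φ_0 = 1, φ_1 = x, φ_2 = x^2.
G =
  [2, 0, 2/3]
  [0, 2/3, 0]
  [2/3, 0, 2/5],
b = (22/5, 32/15, 34/21).
Solving gives a_0 = 67/35, a_1 = 16/5, a_2 = 6/7, so
  g(x) = 6*x^2/7 + 16*x/5 + 67/35.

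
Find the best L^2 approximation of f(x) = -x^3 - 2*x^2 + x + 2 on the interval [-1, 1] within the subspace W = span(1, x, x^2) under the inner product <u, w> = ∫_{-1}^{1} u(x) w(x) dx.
g(x) = -2*x^2 + 2*x/5 + 2

The best approximation g ∈ W is the orthogonal projection of f onto W. Writing g = a_0 + a_1 x + a_2 x^2, the coefficients solve the normal equations G · a = b where
  G_{ij} = <φ_i, φ_j> and b_i = <f, φ_i>, with φ_0 = 1, φ_1 = x, φ_2 = x^2.
G =
  [2, 0, 2/3]
  [0, 2/3, 0]
  [2/3, 0, 2/5],
b = (8/3, 4/15, 8/15).
Solving gives a_0 = 2, a_1 = 2/5, a_2 = -2, so
  g(x) = -2*x^2 + 2*x/5 + 2.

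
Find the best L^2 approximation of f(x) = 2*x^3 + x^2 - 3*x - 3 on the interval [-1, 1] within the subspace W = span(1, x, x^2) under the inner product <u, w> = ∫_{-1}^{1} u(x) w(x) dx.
g(x) = x^2 - 9*x/5 - 3

The best approximation g ∈ W is the orthogonal projection of f onto W. Writing g = a_0 + a_1 x + a_2 x^2, the coefficients solve the normal equations G · a = b where
  G_{ij} = <φ_i, φ_j> and b_i = <f, φ_i>, with φ_0 = 1, φ_1 = x, φ_2 = x^2.
G =
  [2, 0, 2/3]
  [0, 2/3, 0]
  [2/3, 0, 2/5],
b = (-16/3, -6/5, -8/5).
Solving gives a_0 = -3, a_1 = -9/5, a_2 = 1, so
  g(x) = x^2 - 9*x/5 - 3.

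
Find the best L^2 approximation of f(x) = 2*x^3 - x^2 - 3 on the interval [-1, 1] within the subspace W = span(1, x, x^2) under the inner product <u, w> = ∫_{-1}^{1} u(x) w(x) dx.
g(x) = -x^2 + 6*x/5 - 3

The best approximation g ∈ W is the orthogonal projection of f onto W. Writing g = a_0 + a_1 x + a_2 x^2, the coefficients solve the normal equations G · a = b where
  G_{ij} = <φ_i, φ_j> and b_i = <f, φ_i>, with φ_0 = 1, φ_1 = x, φ_2 = x^2.
G =
  [2, 0, 2/3]
  [0, 2/3, 0]
  [2/3, 0, 2/5],
b = (-20/3, 4/5, -12/5).
Solving gives a_0 = -3, a_1 = 6/5, a_2 = -1, so
  g(x) = -x^2 + 6*x/5 - 3.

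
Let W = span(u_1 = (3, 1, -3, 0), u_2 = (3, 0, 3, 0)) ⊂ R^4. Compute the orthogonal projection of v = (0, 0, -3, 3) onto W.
proj_W(v) = (-3/38, 9/19, -111/38, 0)

Set up U = [u_1 | ... | u_2] ∈ R^(4×2). The projector onto W = col(U) is P = U (U^T U)^(-1) U^T.
Compute U^T U =
  [19, 0]
  [0, 18],
and U^T v = (9, -9).
Solve U^T U · c = U^T v for the coefficients: c = (9/19, -1/2). The projection is proj_W(v) = U c.
Check: (v - proj_W(v)) · u_1 = 0  (should be 0).
Check: (v - proj_W(v)) · u_2 = 0  (should be 0).
Result: proj_W(v) = (-3/38, 9/19, -111/38, 0).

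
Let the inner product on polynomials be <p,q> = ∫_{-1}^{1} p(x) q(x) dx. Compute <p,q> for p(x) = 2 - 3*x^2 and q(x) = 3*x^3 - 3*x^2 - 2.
<p,q> = -22/5

Expand the product: p(x)·q(x) = -9*x^5 + 9*x^4 + 6*x^3 - 4.
∫_{-1}^{1} of each monomial x^k gives [2/(k+1) if k even, 0 if k odd]. Integrating term-by-term (or equivalently evaluating the antiderivative F(x) = -3*x^6/2 + 9*x^5/5 + 3*x^4/2 - 4*x at the endpoints):
  F(1) − F(−1) = -11/5 − (11/5) = -22/5.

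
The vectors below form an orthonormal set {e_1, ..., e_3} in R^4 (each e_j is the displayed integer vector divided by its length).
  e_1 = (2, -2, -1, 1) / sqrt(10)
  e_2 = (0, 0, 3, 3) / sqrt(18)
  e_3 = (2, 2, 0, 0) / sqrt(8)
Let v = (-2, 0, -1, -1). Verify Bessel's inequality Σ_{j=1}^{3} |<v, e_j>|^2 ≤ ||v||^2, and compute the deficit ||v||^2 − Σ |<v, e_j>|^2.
Σ |<v, e_j>|^2 = 28/5; ||v||^2 = 6; deficit = 2/5

Write each e_j = u_j / sqrt(<u_j, u_j>) where u_j is the displayed integer vector. Then <v, e_j> = <v, u_j> / sqrt(<u_j, u_j>), so |<v, e_j>|^2 = <v, u_j>^2 / <u_j, u_j>.
Coefficients: <v, e_1> = -4/sqrt(10), <v, e_2> = -6/sqrt(18), <v, e_3> = -4/sqrt(8).
Square and sum: Σ |<v, e_j>|^2 = 28/5.
Compute ||v||^2 = v·v = 6.
Deficit = 6 − 28/5 = 2/5 ≥ 0, confirming Bessel's inequality. (The deficit equals ||v − Σ <v,e_j> e_j||^2, the squared distance from v to span{e_j}.)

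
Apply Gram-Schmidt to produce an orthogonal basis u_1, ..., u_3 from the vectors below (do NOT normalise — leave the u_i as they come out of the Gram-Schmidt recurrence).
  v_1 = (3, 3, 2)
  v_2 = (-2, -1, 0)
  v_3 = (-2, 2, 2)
Orthogonal basis:
  u_1 = (3, 3, 2)
  u_2 = (-17/22, 5/22, 9/11)
  u_3 = (-12/29, 24/29, -18/29)

Apply the Gram-Schmidt recurrence
  u_1 = v_1
  u_i = v_i − Σ_{j<i} ((v_i · u_j) / (u_j · u_j)) · u_j.

Step by step this gives:
  u_1 = (3, 3, 2)
  u_2 = (-17/22, 5/22, 9/11)
  u_3 = (-12/29, 24/29, -18/29)

Orthogonality check:
  u_2 · u_1 = 0 (should be 0)
  u_3 · u_1 = 0 (should be 0)
  u_3 · u_2 = 0 (should be 0)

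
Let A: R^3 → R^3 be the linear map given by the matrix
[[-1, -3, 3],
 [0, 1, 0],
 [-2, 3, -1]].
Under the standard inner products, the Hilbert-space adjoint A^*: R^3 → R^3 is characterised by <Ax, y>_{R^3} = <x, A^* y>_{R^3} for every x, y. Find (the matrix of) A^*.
A^* = A^T =
[[-1, 0, -2],
 [-3, 1, 3],
 [3, 0, -1]]

For real matrices with standard dot products, the defining identity <Ax, y> = <x, A^* y> gives (Ax)^T y = x^T (A^*) y, i.e. x^T A^T y = x^T (A^*) y. Since this holds for all x, y, we must have A^* = A^T. Therefore
A^* =
[[-1, 0, -2],
 [-3, 1, 3],
 [3, 0, -1]].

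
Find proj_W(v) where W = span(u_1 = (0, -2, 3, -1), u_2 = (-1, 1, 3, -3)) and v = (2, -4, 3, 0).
proj_W(v) = (32/45, -187/45, 91/30, 37/90)

Set up U = [u_1 | ... | u_2] ∈ R^(4×2). The projector onto W = col(U) is P = U (U^T U)^(-1) U^T.
Compute U^T U =
  [14, 10]
  [10, 20],
and U^T v = (17, 3).
Solve U^T U · c = U^T v for the coefficients: c = (31/18, -32/45). The projection is proj_W(v) = U c.
Check: (v - proj_W(v)) · u_1 = 0  (should be 0).
Check: (v - proj_W(v)) · u_2 = 0  (should be 0).
Result: proj_W(v) = (32/45, -187/45, 91/30, 37/90).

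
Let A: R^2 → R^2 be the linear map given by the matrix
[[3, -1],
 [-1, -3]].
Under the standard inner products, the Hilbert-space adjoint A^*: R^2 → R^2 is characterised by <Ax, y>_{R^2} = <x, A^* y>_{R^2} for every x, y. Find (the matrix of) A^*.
A^* = A^T =
[[3, -1],
 [-1, -3]]

For real matrices with standard dot products, the defining identity <Ax, y> = <x, A^* y> gives (Ax)^T y = x^T (A^*) y, i.e. x^T A^T y = x^T (A^*) y. Since this holds for all x, y, we must have A^* = A^T. Therefore
A^* =
[[3, -1],
 [-1, -3]].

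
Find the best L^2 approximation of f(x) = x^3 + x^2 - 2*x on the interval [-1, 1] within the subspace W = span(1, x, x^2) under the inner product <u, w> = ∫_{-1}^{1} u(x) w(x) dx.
g(x) = x^2 - 7*x/5

The best approximation g ∈ W is the orthogonal projection of f onto W. Writing g = a_0 + a_1 x + a_2 x^2, the coefficients solve the normal equations G · a = b where
  G_{ij} = <φ_i, φ_j> and b_i = <f, φ_i>, with φ_0 = 1, φ_1 = x, φ_2 = x^2.
G =
  [2, 0, 2/3]
  [0, 2/3, 0]
  [2/3, 0, 2/5],
b = (2/3, -14/15, 2/5).
Solving gives a_0 = 0, a_1 = -7/5, a_2 = 1, so
  g(x) = x^2 - 7*x/5.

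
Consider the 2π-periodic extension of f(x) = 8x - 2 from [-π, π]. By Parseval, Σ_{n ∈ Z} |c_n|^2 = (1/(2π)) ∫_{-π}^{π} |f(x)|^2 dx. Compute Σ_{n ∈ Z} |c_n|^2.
Σ |c_n|^2 = 64π^2/3 + 4

Expand and integrate term by term over [-π, π]:
  ∫ (8x)^2 dx = 64·(2π^3/3); ∫ 2·8·(-2)·x dx = 0 (odd integrand); ∫ (-2)^2 dx = 4·2π.
So (1/(2π)) ∫_{-π}^{π} (8x - 2)^2 dx = 64π^2/3 + 4 = 64π^2/3 + 4.
Parseval ⇒ Σ |c_n|^2 = 64π^2/3 + 4.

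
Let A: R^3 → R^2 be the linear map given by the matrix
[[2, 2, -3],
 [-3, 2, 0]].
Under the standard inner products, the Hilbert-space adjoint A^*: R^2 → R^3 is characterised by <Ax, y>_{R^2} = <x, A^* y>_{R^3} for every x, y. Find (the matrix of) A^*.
A^* = A^T =
[[2, -3],
 [2, 2],
 [-3, 0]]

For real matrices with standard dot products, the defining identity <Ax, y> = <x, A^* y> gives (Ax)^T y = x^T (A^*) y, i.e. x^T A^T y = x^T (A^*) y. Since this holds for all x, y, we must have A^* = A^T. Therefore
A^* =
[[2, -3],
 [2, 2],
 [-3, 0]].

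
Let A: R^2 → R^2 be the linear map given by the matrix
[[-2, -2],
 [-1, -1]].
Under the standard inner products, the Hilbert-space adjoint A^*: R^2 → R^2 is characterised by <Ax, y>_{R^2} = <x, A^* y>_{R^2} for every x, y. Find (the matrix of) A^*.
A^* = A^T =
[[-2, -1],
 [-2, -1]]

For real matrices with standard dot products, the defining identity <Ax, y> = <x, A^* y> gives (Ax)^T y = x^T (A^*) y, i.e. x^T A^T y = x^T (A^*) y. Since this holds for all x, y, we must have A^* = A^T. Therefore
A^* =
[[-2, -1],
 [-2, -1]].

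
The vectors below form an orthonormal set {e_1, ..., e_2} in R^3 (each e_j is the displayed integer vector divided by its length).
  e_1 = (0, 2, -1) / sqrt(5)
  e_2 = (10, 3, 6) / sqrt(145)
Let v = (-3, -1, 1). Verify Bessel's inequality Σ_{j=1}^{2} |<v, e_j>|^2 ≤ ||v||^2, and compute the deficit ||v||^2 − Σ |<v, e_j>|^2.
Σ |<v, e_j>|^2 = 198/29; ||v||^2 = 11; deficit = 121/29

Write each e_j = u_j / sqrt(<u_j, u_j>) where u_j is the displayed integer vector. Then <v, e_j> = <v, u_j> / sqrt(<u_j, u_j>), so |<v, e_j>|^2 = <v, u_j>^2 / <u_j, u_j>.
Coefficients: <v, e_1> = -3/sqrt(5), <v, e_2> = -27/sqrt(145).
Square and sum: Σ |<v, e_j>|^2 = 198/29.
Compute ||v||^2 = v·v = 11.
Deficit = 11 − 198/29 = 121/29 ≥ 0, confirming Bessel's inequality. (The deficit equals ||v − Σ <v,e_j> e_j||^2, the squared distance from v to span{e_j}.)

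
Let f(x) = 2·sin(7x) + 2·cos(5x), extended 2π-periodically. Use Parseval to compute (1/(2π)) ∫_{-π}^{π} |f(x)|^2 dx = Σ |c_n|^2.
Σ |c_n|^2 = 4

Expand |f|^2 and use orthogonality of {sin(nx), cos(mx)} on [-π, π]:
  ∫_{-π}^{π} sin(nx)^2 dx = π, ∫ cos(mx)^2 dx = π, and cross terms integrate to 0.
So ∫_{-π}^{π} f(x)^2 dx = 2^2 · π + 2^2 · π = (4 + 4)π.
Divide by 2π: (4 + 4)/2 = 4.
By Parseval, this equals Σ |c_n|^2.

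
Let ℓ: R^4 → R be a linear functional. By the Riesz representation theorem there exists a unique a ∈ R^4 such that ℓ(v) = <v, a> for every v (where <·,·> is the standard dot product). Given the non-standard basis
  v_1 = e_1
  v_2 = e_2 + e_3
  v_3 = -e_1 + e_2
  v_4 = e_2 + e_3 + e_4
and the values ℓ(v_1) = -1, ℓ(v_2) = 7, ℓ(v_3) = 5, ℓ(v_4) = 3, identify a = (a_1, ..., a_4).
a = (-1, 4, 3, -4)

Write a = (a_1, ..., a_4) in the standard basis. For each basis vector v_i, ℓ(v_i) = <v_i, a> is a linear equation in the a_j's. Collect the n equations into a matrix system V a = ℓ, where row i of V is v_i (expressed in the standard basis). Since V is invertible (lower-triangular with 1s on the diagonal, up to permutation), solve by back-substitution:
  V =
[[1, 0, 0, 0],
 [0, 1, 1, 0],
 [-1, 1, 0, 0],
 [0, 1, 1, 1]]
  V a = (-1, 7, 5, 3)
Solving gives a = (-1, 4, 3, -4).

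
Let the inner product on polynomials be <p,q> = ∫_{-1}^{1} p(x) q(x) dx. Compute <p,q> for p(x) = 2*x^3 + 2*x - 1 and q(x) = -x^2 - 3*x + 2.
<p,q> = -146/15

Expand the product: p(x)·q(x) = -2*x^5 - 6*x^4 + 2*x^3 - 5*x^2 + 7*x - 2.
∫_{-1}^{1} of each monomial x^k gives [2/(k+1) if k even, 0 if k odd]. Integrating term-by-term (or equivalently evaluating the antiderivative F(x) = -x^6/3 - 6*x^5/5 + x^4/2 - 5*x^3/3 + 7*x^2/2 - 2*x at the endpoints):
  F(1) − F(−1) = -6/5 − (128/15) = -146/15.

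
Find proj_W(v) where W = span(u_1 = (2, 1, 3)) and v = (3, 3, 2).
proj_W(v) = (15/7, 15/14, 45/14)

Set up U = [u_1 | ... | u_1] ∈ R^(3×1). The projector onto W = col(U) is P = U (U^T U)^(-1) U^T.
Compute U^T U =
  [14],
and U^T v = (15).
Solve U^T U · c = U^T v for the coefficients: c = (15/14). The projection is proj_W(v) = U c.
Check: (v - proj_W(v)) · u_1 = 0  (should be 0).
Result: proj_W(v) = (15/7, 15/14, 45/14).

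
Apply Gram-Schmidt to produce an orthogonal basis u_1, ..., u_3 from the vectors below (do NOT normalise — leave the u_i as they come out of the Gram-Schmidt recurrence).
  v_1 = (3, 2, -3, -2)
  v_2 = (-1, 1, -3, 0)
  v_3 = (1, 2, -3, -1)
Orthogonal basis:
  u_1 = (3, 2, -3, -2)
  u_2 = (-25/13, 5/13, -27/13, 8/13)
  u_3 = (-8/111, 46/111, 6/37, 7/111)

Apply the Gram-Schmidt recurrence
  u_1 = v_1
  u_i = v_i − Σ_{j<i} ((v_i · u_j) / (u_j · u_j)) · u_j.

Step by step this gives:
  u_1 = (3, 2, -3, -2)
  u_2 = (-25/13, 5/13, -27/13, 8/13)
  u_3 = (-8/111, 46/111, 6/37, 7/111)

Orthogonality check:
  u_2 · u_1 = 0 (should be 0)
  u_3 · u_1 = 0 (should be 0)
  u_3 · u_2 = 0 (should be 0)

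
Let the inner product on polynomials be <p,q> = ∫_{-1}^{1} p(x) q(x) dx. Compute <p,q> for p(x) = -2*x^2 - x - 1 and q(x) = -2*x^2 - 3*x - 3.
<p,q> = 224/15

Expand the product: p(x)·q(x) = 4*x^4 + 8*x^3 + 11*x^2 + 6*x + 3.
∫_{-1}^{1} of each monomial x^k gives [2/(k+1) if k even, 0 if k odd]. Integrating term-by-term (or equivalently evaluating the antiderivative F(x) = 4*x^5/5 + 2*x^4 + 11*x^3/3 + 3*x^2 + 3*x at the endpoints):
  F(1) − F(−1) = 187/15 − (-37/15) = 224/15.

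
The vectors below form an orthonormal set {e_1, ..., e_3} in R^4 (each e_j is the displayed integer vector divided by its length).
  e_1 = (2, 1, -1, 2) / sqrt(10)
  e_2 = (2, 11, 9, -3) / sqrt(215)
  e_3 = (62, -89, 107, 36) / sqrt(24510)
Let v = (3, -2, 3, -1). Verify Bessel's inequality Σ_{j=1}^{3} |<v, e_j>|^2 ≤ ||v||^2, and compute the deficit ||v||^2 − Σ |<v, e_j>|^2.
Σ |<v, e_j>|^2 = 5186/285; ||v||^2 = 23; deficit = 1369/285

Write each e_j = u_j / sqrt(<u_j, u_j>) where u_j is the displayed integer vector. Then <v, e_j> = <v, u_j> / sqrt(<u_j, u_j>), so |<v, e_j>|^2 = <v, u_j>^2 / <u_j, u_j>.
Coefficients: <v, e_1> = -1/sqrt(10), <v, e_2> = 14/sqrt(215), <v, e_3> = 649/sqrt(24510).
Square and sum: Σ |<v, e_j>|^2 = 5186/285.
Compute ||v||^2 = v·v = 23.
Deficit = 23 − 5186/285 = 1369/285 ≥ 0, confirming Bessel's inequality. (The deficit equals ||v − Σ <v,e_j> e_j||^2, the squared distance from v to span{e_j}.)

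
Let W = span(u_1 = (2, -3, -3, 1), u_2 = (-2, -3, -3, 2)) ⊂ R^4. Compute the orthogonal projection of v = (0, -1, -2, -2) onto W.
proj_W(v) = (11/19, -35/38, -35/38, 6/19)

Set up U = [u_1 | ... | u_2] ∈ R^(4×2). The projector onto W = col(U) is P = U (U^T U)^(-1) U^T.
Compute U^T U =
  [23, 16]
  [16, 26],
and U^T v = (7, 5).
Solve U^T U · c = U^T v for the coefficients: c = (17/57, 1/114). The projection is proj_W(v) = U c.
Check: (v - proj_W(v)) · u_1 = 0  (should be 0).
Check: (v - proj_W(v)) · u_2 = 0  (should be 0).
Result: proj_W(v) = (11/19, -35/38, -35/38, 6/19).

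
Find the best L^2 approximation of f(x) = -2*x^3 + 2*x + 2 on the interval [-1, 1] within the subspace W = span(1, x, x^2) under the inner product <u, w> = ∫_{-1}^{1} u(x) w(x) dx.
g(x) = 4*x/5 + 2

The best approximation g ∈ W is the orthogonal projection of f onto W. Writing g = a_0 + a_1 x + a_2 x^2, the coefficients solve the normal equations G · a = b where
  G_{ij} = <φ_i, φ_j> and b_i = <f, φ_i>, with φ_0 = 1, φ_1 = x, φ_2 = x^2.
G =
  [2, 0, 2/3]
  [0, 2/3, 0]
  [2/3, 0, 2/5],
b = (4, 8/15, 4/3).
Solving gives a_0 = 2, a_1 = 4/5, a_2 = 0, so
  g(x) = 4*x/5 + 2.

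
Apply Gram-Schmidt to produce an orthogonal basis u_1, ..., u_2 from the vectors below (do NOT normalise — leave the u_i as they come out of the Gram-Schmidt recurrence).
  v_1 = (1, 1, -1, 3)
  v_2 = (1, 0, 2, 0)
Orthogonal basis:
  u_1 = (1, 1, -1, 3)
  u_2 = (13/12, 1/12, 23/12, 1/4)

Apply the Gram-Schmidt recurrence
  u_1 = v_1
  u_i = v_i − Σ_{j<i} ((v_i · u_j) / (u_j · u_j)) · u_j.

Step by step this gives:
  u_1 = (1, 1, -1, 3)
  u_2 = (13/12, 1/12, 23/12, 1/4)

Orthogonality check:
  u_2 · u_1 = 0 (should be 0)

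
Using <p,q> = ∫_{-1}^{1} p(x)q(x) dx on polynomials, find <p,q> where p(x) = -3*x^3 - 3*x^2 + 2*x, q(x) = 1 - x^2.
<p,q> = -4/5

Expand the product: p(x)·q(x) = 3*x^5 + 3*x^4 - 5*x^3 - 3*x^2 + 2*x.
∫_{-1}^{1} of each monomial x^k gives [2/(k+1) if k even, 0 if k odd]. Integrating term-by-term (or equivalently evaluating the antiderivative F(x) = x^6/2 + 3*x^5/5 - 5*x^4/4 - x^3 + x^2 at the endpoints):
  F(1) − F(−1) = -3/20 − (13/20) = -4/5.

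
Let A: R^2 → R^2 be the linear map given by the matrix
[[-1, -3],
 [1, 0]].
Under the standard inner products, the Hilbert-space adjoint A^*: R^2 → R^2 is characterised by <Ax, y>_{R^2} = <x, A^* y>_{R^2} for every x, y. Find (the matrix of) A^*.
A^* = A^T =
[[-1, 1],
 [-3, 0]]

For real matrices with standard dot products, the defining identity <Ax, y> = <x, A^* y> gives (Ax)^T y = x^T (A^*) y, i.e. x^T A^T y = x^T (A^*) y. Since this holds for all x, y, we must have A^* = A^T. Therefore
A^* =
[[-1, 1],
 [-3, 0]].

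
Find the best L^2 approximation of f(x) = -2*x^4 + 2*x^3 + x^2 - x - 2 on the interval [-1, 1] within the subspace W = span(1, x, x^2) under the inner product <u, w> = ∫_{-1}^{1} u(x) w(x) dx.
g(x) = -5*x^2/7 + x/5 - 64/35

The best approximation g ∈ W is the orthogonal projection of f onto W. Writing g = a_0 + a_1 x + a_2 x^2, the coefficients solve the normal equations G · a = b where
  G_{ij} = <φ_i, φ_j> and b_i = <f, φ_i>, with φ_0 = 1, φ_1 = x, φ_2 = x^2.
G =
  [2, 0, 2/3]
  [0, 2/3, 0]
  [2/3, 0, 2/5],
b = (-62/15, 2/15, -158/105).
Solving gives a_0 = -64/35, a_1 = 1/5, a_2 = -5/7, so
  g(x) = -5*x^2/7 + x/5 - 64/35.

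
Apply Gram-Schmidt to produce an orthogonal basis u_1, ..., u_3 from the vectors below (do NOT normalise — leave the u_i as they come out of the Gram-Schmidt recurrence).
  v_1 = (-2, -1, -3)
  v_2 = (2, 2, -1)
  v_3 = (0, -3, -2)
Orthogonal basis:
  u_1 = (-2, -1, -3)
  u_2 = (11/7, 25/14, -23/14)
  u_3 = (196/117, -224/117, -56/117)

Apply the Gram-Schmidt recurrence
  u_1 = v_1
  u_i = v_i − Σ_{j<i} ((v_i · u_j) / (u_j · u_j)) · u_j.

Step by step this gives:
  u_1 = (-2, -1, -3)
  u_2 = (11/7, 25/14, -23/14)
  u_3 = (196/117, -224/117, -56/117)

Orthogonality check:
  u_2 · u_1 = 0 (should be 0)
  u_3 · u_1 = 0 (should be 0)
  u_3 · u_2 = 0 (should be 0)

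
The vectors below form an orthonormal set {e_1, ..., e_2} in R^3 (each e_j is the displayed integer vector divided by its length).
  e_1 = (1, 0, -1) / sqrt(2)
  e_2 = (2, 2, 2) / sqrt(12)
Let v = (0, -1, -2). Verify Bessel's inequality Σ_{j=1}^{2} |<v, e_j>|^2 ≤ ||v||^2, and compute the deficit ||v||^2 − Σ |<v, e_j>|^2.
Σ |<v, e_j>|^2 = 5; ||v||^2 = 5; deficit = 0

Write each e_j = u_j / sqrt(<u_j, u_j>) where u_j is the displayed integer vector. Then <v, e_j> = <v, u_j> / sqrt(<u_j, u_j>), so |<v, e_j>|^2 = <v, u_j>^2 / <u_j, u_j>.
Coefficients: <v, e_1> = 2/sqrt(2), <v, e_2> = -6/sqrt(12).
Square and sum: Σ |<v, e_j>|^2 = 5.
Compute ||v||^2 = v·v = 5.
Deficit = 5 − 5 = 0 ≥ 0, confirming Bessel's inequality. (The deficit equals ||v − Σ <v,e_j> e_j||^2, the squared distance from v to span{e_j}.)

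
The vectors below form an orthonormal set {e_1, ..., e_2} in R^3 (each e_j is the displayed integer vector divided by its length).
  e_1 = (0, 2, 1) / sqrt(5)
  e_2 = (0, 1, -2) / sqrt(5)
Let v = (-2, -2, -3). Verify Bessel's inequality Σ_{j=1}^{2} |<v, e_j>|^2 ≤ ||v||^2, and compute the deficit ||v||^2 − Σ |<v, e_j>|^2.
Σ |<v, e_j>|^2 = 13; ||v||^2 = 17; deficit = 4

Write each e_j = u_j / sqrt(<u_j, u_j>) where u_j is the displayed integer vector. Then <v, e_j> = <v, u_j> / sqrt(<u_j, u_j>), so |<v, e_j>|^2 = <v, u_j>^2 / <u_j, u_j>.
Coefficients: <v, e_1> = -7/sqrt(5), <v, e_2> = 4/sqrt(5).
Square and sum: Σ |<v, e_j>|^2 = 13.
Compute ||v||^2 = v·v = 17.
Deficit = 17 − 13 = 4 ≥ 0, confirming Bessel's inequality. (The deficit equals ||v − Σ <v,e_j> e_j||^2, the squared distance from v to span{e_j}.)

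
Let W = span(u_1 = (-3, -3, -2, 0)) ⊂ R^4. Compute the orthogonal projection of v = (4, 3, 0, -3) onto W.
proj_W(v) = (63/22, 63/22, 21/11, 0)

Set up U = [u_1 | ... | u_1] ∈ R^(4×1). The projector onto W = col(U) is P = U (U^T U)^(-1) U^T.
Compute U^T U =
  [22],
and U^T v = (-21).
Solve U^T U · c = U^T v for the coefficients: c = (-21/22). The projection is proj_W(v) = U c.
Check: (v - proj_W(v)) · u_1 = 0  (should be 0).
Result: proj_W(v) = (63/22, 63/22, 21/11, 0).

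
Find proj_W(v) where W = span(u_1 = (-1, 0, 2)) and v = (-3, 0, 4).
proj_W(v) = (-11/5, 0, 22/5)

Set up U = [u_1 | ... | u_1] ∈ R^(3×1). The projector onto W = col(U) is P = U (U^T U)^(-1) U^T.
Compute U^T U =
  [5],
and U^T v = (11).
Solve U^T U · c = U^T v for the coefficients: c = (11/5). The projection is proj_W(v) = U c.
Check: (v - proj_W(v)) · u_1 = 0  (should be 0).
Result: proj_W(v) = (-11/5, 0, 22/5).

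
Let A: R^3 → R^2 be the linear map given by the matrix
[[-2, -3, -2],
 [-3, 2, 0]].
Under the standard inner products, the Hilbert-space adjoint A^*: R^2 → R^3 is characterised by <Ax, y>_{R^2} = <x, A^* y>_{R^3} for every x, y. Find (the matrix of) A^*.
A^* = A^T =
[[-2, -3],
 [-3, 2],
 [-2, 0]]

For real matrices with standard dot products, the defining identity <Ax, y> = <x, A^* y> gives (Ax)^T y = x^T (A^*) y, i.e. x^T A^T y = x^T (A^*) y. Since this holds for all x, y, we must have A^* = A^T. Therefore
A^* =
[[-2, -3],
 [-3, 2],
 [-2, 0]].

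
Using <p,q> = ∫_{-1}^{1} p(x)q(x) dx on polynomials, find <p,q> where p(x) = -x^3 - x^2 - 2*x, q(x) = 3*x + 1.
<p,q> = -88/15

Expand the product: p(x)·q(x) = -3*x^4 - 4*x^3 - 7*x^2 - 2*x.
∫_{-1}^{1} of each monomial x^k gives [2/(k+1) if k even, 0 if k odd]. Integrating term-by-term (or equivalently evaluating the antiderivative F(x) = -3*x^5/5 - x^4 - 7*x^3/3 - x^2 at the endpoints):
  F(1) − F(−1) = -74/15 − (14/15) = -88/15.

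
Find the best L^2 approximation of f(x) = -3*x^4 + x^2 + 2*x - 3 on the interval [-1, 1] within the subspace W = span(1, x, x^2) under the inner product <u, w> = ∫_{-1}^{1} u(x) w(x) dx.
g(x) = -11*x^2/7 + 2*x - 96/35

The best approximation g ∈ W is the orthogonal projection of f onto W. Writing g = a_0 + a_1 x + a_2 x^2, the coefficients solve the normal equations G · a = b where
  G_{ij} = <φ_i, φ_j> and b_i = <f, φ_i>, with φ_0 = 1, φ_1 = x, φ_2 = x^2.
G =
  [2, 0, 2/3]
  [0, 2/3, 0]
  [2/3, 0, 2/5],
b = (-98/15, 4/3, -86/35).
Solving gives a_0 = -96/35, a_1 = 2, a_2 = -11/7, so
  g(x) = -11*x^2/7 + 2*x - 96/35.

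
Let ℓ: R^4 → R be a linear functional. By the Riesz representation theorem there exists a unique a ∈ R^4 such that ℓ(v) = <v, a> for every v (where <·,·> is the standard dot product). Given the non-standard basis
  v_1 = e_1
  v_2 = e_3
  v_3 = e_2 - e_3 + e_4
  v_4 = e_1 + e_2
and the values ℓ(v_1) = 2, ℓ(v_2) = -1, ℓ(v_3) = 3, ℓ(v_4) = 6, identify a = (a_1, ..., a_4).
a = (2, 4, -1, -2)

Write a = (a_1, ..., a_4) in the standard basis. For each basis vector v_i, ℓ(v_i) = <v_i, a> is a linear equation in the a_j's. Collect the n equations into a matrix system V a = ℓ, where row i of V is v_i (expressed in the standard basis). Since V is invertible (lower-triangular with 1s on the diagonal, up to permutation), solve by back-substitution:
  V =
[[1, 0, 0, 0],
 [0, 0, 1, 0],
 [0, 1, -1, 1],
 [1, 1, 0, 0]]
  V a = (2, -1, 3, 6)
Solving gives a = (2, 4, -1, -2).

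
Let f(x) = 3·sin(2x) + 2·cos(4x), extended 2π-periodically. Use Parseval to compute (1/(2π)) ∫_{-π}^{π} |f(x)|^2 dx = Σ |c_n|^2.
Σ |c_n|^2 = 13/2

Expand |f|^2 and use orthogonality of {sin(nx), cos(mx)} on [-π, π]:
  ∫_{-π}^{π} sin(nx)^2 dx = π, ∫ cos(mx)^2 dx = π, and cross terms integrate to 0.
So ∫_{-π}^{π} f(x)^2 dx = 3^2 · π + 2^2 · π = (9 + 4)π.
Divide by 2π: (9 + 4)/2 = 13/2.
By Parseval, this equals Σ |c_n|^2.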